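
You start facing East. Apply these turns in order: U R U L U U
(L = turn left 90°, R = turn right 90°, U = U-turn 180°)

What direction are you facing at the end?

Answer: Final heading: East

Derivation:
Start: East
  U (U-turn (180°)) -> West
  R (right (90° clockwise)) -> North
  U (U-turn (180°)) -> South
  L (left (90° counter-clockwise)) -> East
  U (U-turn (180°)) -> West
  U (U-turn (180°)) -> East
Final: East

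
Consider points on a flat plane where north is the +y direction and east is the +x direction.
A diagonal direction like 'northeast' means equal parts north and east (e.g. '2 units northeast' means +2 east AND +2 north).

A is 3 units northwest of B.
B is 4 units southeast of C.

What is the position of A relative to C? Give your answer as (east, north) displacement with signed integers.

Answer: A is at (east=1, north=-1) relative to C.

Derivation:
Place C at the origin (east=0, north=0).
  B is 4 units southeast of C: delta (east=+4, north=-4); B at (east=4, north=-4).
  A is 3 units northwest of B: delta (east=-3, north=+3); A at (east=1, north=-1).
Therefore A relative to C: (east=1, north=-1).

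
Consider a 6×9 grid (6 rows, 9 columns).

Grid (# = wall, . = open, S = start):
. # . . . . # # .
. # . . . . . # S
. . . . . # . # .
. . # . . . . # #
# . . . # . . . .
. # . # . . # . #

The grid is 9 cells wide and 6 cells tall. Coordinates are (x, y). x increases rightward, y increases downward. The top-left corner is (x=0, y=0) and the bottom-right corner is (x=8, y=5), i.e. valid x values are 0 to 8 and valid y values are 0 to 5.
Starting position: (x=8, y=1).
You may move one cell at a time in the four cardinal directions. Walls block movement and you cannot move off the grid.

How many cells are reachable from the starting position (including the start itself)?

Answer: Reachable cells: 3

Derivation:
BFS flood-fill from (x=8, y=1):
  Distance 0: (x=8, y=1)
  Distance 1: (x=8, y=0), (x=8, y=2)
Total reachable: 3 (grid has 38 open cells total)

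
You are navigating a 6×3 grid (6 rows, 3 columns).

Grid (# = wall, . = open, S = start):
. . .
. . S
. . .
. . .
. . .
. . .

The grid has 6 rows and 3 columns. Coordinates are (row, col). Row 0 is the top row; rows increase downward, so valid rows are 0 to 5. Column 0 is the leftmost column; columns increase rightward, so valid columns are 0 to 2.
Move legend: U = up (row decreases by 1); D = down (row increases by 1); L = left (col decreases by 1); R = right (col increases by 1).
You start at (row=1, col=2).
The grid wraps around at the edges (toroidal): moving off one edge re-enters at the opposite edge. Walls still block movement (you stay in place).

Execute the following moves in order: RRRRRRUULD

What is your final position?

Start: (row=1, col=2)
  R (right): (row=1, col=2) -> (row=1, col=0)
  R (right): (row=1, col=0) -> (row=1, col=1)
  R (right): (row=1, col=1) -> (row=1, col=2)
  R (right): (row=1, col=2) -> (row=1, col=0)
  R (right): (row=1, col=0) -> (row=1, col=1)
  R (right): (row=1, col=1) -> (row=1, col=2)
  U (up): (row=1, col=2) -> (row=0, col=2)
  U (up): (row=0, col=2) -> (row=5, col=2)
  L (left): (row=5, col=2) -> (row=5, col=1)
  D (down): (row=5, col=1) -> (row=0, col=1)
Final: (row=0, col=1)

Answer: Final position: (row=0, col=1)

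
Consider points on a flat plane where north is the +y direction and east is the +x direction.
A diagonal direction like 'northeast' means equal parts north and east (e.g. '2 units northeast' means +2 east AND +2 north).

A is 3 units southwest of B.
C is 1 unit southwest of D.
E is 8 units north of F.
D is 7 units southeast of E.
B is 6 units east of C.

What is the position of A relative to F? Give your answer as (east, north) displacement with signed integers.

Answer: A is at (east=9, north=-3) relative to F.

Derivation:
Place F at the origin (east=0, north=0).
  E is 8 units north of F: delta (east=+0, north=+8); E at (east=0, north=8).
  D is 7 units southeast of E: delta (east=+7, north=-7); D at (east=7, north=1).
  C is 1 unit southwest of D: delta (east=-1, north=-1); C at (east=6, north=0).
  B is 6 units east of C: delta (east=+6, north=+0); B at (east=12, north=0).
  A is 3 units southwest of B: delta (east=-3, north=-3); A at (east=9, north=-3).
Therefore A relative to F: (east=9, north=-3).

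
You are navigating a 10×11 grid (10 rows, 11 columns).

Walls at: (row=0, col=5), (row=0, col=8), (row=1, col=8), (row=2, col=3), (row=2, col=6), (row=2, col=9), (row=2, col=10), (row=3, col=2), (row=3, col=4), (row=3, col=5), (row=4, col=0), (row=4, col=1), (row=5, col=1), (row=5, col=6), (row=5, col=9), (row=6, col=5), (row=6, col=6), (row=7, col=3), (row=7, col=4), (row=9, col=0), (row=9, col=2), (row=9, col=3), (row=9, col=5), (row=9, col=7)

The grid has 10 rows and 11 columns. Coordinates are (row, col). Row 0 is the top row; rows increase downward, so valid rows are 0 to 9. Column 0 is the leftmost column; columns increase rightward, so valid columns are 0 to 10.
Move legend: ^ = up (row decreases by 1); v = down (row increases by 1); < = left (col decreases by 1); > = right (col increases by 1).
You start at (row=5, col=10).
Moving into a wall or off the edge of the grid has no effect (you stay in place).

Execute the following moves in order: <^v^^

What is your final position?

Answer: Final position: (row=3, col=10)

Derivation:
Start: (row=5, col=10)
  < (left): blocked, stay at (row=5, col=10)
  ^ (up): (row=5, col=10) -> (row=4, col=10)
  v (down): (row=4, col=10) -> (row=5, col=10)
  ^ (up): (row=5, col=10) -> (row=4, col=10)
  ^ (up): (row=4, col=10) -> (row=3, col=10)
Final: (row=3, col=10)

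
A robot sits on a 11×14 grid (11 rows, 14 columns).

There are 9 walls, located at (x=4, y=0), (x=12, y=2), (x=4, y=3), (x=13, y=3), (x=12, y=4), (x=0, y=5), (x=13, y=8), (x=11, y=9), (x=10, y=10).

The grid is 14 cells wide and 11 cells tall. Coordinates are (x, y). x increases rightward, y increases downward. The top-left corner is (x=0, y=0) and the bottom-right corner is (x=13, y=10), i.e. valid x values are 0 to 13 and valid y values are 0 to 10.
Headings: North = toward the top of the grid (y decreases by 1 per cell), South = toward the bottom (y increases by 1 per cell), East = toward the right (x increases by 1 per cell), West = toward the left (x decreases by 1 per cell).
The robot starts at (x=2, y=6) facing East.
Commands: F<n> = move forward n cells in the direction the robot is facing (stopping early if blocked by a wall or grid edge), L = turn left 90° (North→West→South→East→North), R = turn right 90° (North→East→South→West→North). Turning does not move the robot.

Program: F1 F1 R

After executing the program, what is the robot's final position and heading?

Answer: Final position: (x=4, y=6), facing South

Derivation:
Start: (x=2, y=6), facing East
  F1: move forward 1, now at (x=3, y=6)
  F1: move forward 1, now at (x=4, y=6)
  R: turn right, now facing South
Final: (x=4, y=6), facing South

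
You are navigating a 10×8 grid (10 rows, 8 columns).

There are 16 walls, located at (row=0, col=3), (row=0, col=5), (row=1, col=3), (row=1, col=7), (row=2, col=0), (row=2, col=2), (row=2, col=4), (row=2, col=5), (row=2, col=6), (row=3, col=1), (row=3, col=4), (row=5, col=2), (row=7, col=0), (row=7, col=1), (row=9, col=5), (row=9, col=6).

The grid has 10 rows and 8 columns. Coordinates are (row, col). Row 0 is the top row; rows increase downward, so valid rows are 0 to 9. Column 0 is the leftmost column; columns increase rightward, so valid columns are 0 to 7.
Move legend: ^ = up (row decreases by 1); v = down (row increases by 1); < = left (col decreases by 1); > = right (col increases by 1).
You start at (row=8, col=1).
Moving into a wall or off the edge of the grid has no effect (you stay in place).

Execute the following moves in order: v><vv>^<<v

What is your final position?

Start: (row=8, col=1)
  v (down): (row=8, col=1) -> (row=9, col=1)
  > (right): (row=9, col=1) -> (row=9, col=2)
  < (left): (row=9, col=2) -> (row=9, col=1)
  v (down): blocked, stay at (row=9, col=1)
  v (down): blocked, stay at (row=9, col=1)
  > (right): (row=9, col=1) -> (row=9, col=2)
  ^ (up): (row=9, col=2) -> (row=8, col=2)
  < (left): (row=8, col=2) -> (row=8, col=1)
  < (left): (row=8, col=1) -> (row=8, col=0)
  v (down): (row=8, col=0) -> (row=9, col=0)
Final: (row=9, col=0)

Answer: Final position: (row=9, col=0)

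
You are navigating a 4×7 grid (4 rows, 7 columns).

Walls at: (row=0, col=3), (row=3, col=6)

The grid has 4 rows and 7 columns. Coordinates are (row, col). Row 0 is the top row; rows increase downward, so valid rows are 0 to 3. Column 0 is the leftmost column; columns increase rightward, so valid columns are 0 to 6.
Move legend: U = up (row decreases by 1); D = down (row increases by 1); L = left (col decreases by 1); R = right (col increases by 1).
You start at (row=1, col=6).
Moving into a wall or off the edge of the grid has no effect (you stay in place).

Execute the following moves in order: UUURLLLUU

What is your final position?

Answer: Final position: (row=0, col=4)

Derivation:
Start: (row=1, col=6)
  U (up): (row=1, col=6) -> (row=0, col=6)
  U (up): blocked, stay at (row=0, col=6)
  U (up): blocked, stay at (row=0, col=6)
  R (right): blocked, stay at (row=0, col=6)
  L (left): (row=0, col=6) -> (row=0, col=5)
  L (left): (row=0, col=5) -> (row=0, col=4)
  L (left): blocked, stay at (row=0, col=4)
  U (up): blocked, stay at (row=0, col=4)
  U (up): blocked, stay at (row=0, col=4)
Final: (row=0, col=4)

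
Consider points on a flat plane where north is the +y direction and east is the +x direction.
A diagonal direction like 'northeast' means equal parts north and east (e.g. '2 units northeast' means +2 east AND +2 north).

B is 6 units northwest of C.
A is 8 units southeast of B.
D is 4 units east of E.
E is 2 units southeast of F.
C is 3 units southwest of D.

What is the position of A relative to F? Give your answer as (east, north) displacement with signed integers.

Answer: A is at (east=5, north=-7) relative to F.

Derivation:
Place F at the origin (east=0, north=0).
  E is 2 units southeast of F: delta (east=+2, north=-2); E at (east=2, north=-2).
  D is 4 units east of E: delta (east=+4, north=+0); D at (east=6, north=-2).
  C is 3 units southwest of D: delta (east=-3, north=-3); C at (east=3, north=-5).
  B is 6 units northwest of C: delta (east=-6, north=+6); B at (east=-3, north=1).
  A is 8 units southeast of B: delta (east=+8, north=-8); A at (east=5, north=-7).
Therefore A relative to F: (east=5, north=-7).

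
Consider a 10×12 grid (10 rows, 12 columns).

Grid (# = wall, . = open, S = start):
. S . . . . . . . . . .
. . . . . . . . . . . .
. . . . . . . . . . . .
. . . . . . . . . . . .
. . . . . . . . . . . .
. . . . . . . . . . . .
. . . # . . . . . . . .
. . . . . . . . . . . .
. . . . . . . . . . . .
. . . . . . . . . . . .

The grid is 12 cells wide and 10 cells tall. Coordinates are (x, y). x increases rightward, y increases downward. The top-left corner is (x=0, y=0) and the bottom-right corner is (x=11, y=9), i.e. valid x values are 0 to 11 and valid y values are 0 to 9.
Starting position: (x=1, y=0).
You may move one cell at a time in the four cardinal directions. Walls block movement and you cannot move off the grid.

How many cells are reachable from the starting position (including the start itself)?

BFS flood-fill from (x=1, y=0):
  Distance 0: (x=1, y=0)
  Distance 1: (x=0, y=0), (x=2, y=0), (x=1, y=1)
  Distance 2: (x=3, y=0), (x=0, y=1), (x=2, y=1), (x=1, y=2)
  Distance 3: (x=4, y=0), (x=3, y=1), (x=0, y=2), (x=2, y=2), (x=1, y=3)
  Distance 4: (x=5, y=0), (x=4, y=1), (x=3, y=2), (x=0, y=3), (x=2, y=3), (x=1, y=4)
  Distance 5: (x=6, y=0), (x=5, y=1), (x=4, y=2), (x=3, y=3), (x=0, y=4), (x=2, y=4), (x=1, y=5)
  Distance 6: (x=7, y=0), (x=6, y=1), (x=5, y=2), (x=4, y=3), (x=3, y=4), (x=0, y=5), (x=2, y=5), (x=1, y=6)
  Distance 7: (x=8, y=0), (x=7, y=1), (x=6, y=2), (x=5, y=3), (x=4, y=4), (x=3, y=5), (x=0, y=6), (x=2, y=6), (x=1, y=7)
  Distance 8: (x=9, y=0), (x=8, y=1), (x=7, y=2), (x=6, y=3), (x=5, y=4), (x=4, y=5), (x=0, y=7), (x=2, y=7), (x=1, y=8)
  Distance 9: (x=10, y=0), (x=9, y=1), (x=8, y=2), (x=7, y=3), (x=6, y=4), (x=5, y=5), (x=4, y=6), (x=3, y=7), (x=0, y=8), (x=2, y=8), (x=1, y=9)
  Distance 10: (x=11, y=0), (x=10, y=1), (x=9, y=2), (x=8, y=3), (x=7, y=4), (x=6, y=5), (x=5, y=6), (x=4, y=7), (x=3, y=8), (x=0, y=9), (x=2, y=9)
  Distance 11: (x=11, y=1), (x=10, y=2), (x=9, y=3), (x=8, y=4), (x=7, y=5), (x=6, y=6), (x=5, y=7), (x=4, y=8), (x=3, y=9)
  Distance 12: (x=11, y=2), (x=10, y=3), (x=9, y=4), (x=8, y=5), (x=7, y=6), (x=6, y=7), (x=5, y=8), (x=4, y=9)
  Distance 13: (x=11, y=3), (x=10, y=4), (x=9, y=5), (x=8, y=6), (x=7, y=7), (x=6, y=8), (x=5, y=9)
  Distance 14: (x=11, y=4), (x=10, y=5), (x=9, y=6), (x=8, y=7), (x=7, y=8), (x=6, y=9)
  Distance 15: (x=11, y=5), (x=10, y=6), (x=9, y=7), (x=8, y=8), (x=7, y=9)
  Distance 16: (x=11, y=6), (x=10, y=7), (x=9, y=8), (x=8, y=9)
  Distance 17: (x=11, y=7), (x=10, y=8), (x=9, y=9)
  Distance 18: (x=11, y=8), (x=10, y=9)
  Distance 19: (x=11, y=9)
Total reachable: 119 (grid has 119 open cells total)

Answer: Reachable cells: 119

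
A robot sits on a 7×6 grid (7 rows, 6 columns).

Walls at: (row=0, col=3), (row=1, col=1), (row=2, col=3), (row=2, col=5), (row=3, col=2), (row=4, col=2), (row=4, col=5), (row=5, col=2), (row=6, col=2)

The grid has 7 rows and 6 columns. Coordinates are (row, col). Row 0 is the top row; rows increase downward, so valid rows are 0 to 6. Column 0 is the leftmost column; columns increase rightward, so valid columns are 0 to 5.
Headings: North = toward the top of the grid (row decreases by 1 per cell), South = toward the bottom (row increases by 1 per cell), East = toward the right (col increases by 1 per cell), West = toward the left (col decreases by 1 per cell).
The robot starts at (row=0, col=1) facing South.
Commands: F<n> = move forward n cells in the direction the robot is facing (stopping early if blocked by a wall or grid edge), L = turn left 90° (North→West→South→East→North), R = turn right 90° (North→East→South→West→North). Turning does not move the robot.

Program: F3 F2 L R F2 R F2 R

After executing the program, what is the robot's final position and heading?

Answer: Final position: (row=0, col=0), facing North

Derivation:
Start: (row=0, col=1), facing South
  F3: move forward 0/3 (blocked), now at (row=0, col=1)
  F2: move forward 0/2 (blocked), now at (row=0, col=1)
  L: turn left, now facing East
  R: turn right, now facing South
  F2: move forward 0/2 (blocked), now at (row=0, col=1)
  R: turn right, now facing West
  F2: move forward 1/2 (blocked), now at (row=0, col=0)
  R: turn right, now facing North
Final: (row=0, col=0), facing North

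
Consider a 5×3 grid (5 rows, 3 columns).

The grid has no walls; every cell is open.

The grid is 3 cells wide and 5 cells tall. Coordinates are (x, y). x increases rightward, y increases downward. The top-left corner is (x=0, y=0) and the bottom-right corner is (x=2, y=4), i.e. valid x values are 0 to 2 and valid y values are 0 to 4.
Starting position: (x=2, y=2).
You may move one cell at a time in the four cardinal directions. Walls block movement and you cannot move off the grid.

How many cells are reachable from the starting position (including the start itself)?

BFS flood-fill from (x=2, y=2):
  Distance 0: (x=2, y=2)
  Distance 1: (x=2, y=1), (x=1, y=2), (x=2, y=3)
  Distance 2: (x=2, y=0), (x=1, y=1), (x=0, y=2), (x=1, y=3), (x=2, y=4)
  Distance 3: (x=1, y=0), (x=0, y=1), (x=0, y=3), (x=1, y=4)
  Distance 4: (x=0, y=0), (x=0, y=4)
Total reachable: 15 (grid has 15 open cells total)

Answer: Reachable cells: 15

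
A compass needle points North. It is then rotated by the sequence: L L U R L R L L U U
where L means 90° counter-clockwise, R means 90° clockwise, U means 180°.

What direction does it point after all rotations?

Answer: Final heading: West

Derivation:
Start: North
  L (left (90° counter-clockwise)) -> West
  L (left (90° counter-clockwise)) -> South
  U (U-turn (180°)) -> North
  R (right (90° clockwise)) -> East
  L (left (90° counter-clockwise)) -> North
  R (right (90° clockwise)) -> East
  L (left (90° counter-clockwise)) -> North
  L (left (90° counter-clockwise)) -> West
  U (U-turn (180°)) -> East
  U (U-turn (180°)) -> West
Final: West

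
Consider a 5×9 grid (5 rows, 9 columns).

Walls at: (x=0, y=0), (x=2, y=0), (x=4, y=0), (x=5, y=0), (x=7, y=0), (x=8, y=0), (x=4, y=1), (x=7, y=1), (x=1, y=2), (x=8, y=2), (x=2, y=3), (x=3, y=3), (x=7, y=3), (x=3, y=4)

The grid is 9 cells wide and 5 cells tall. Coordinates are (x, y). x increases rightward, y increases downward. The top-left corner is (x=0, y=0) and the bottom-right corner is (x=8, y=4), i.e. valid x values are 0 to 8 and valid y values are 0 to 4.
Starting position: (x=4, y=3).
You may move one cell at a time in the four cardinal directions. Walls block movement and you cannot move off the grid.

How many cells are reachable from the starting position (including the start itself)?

BFS flood-fill from (x=4, y=3):
  Distance 0: (x=4, y=3)
  Distance 1: (x=4, y=2), (x=5, y=3), (x=4, y=4)
  Distance 2: (x=3, y=2), (x=5, y=2), (x=6, y=3), (x=5, y=4)
  Distance 3: (x=3, y=1), (x=5, y=1), (x=2, y=2), (x=6, y=2), (x=6, y=4)
  Distance 4: (x=3, y=0), (x=2, y=1), (x=6, y=1), (x=7, y=2), (x=7, y=4)
  Distance 5: (x=6, y=0), (x=1, y=1), (x=8, y=4)
  Distance 6: (x=1, y=0), (x=0, y=1), (x=8, y=3)
  Distance 7: (x=0, y=2)
  Distance 8: (x=0, y=3)
  Distance 9: (x=1, y=3), (x=0, y=4)
  Distance 10: (x=1, y=4)
  Distance 11: (x=2, y=4)
Total reachable: 30 (grid has 31 open cells total)

Answer: Reachable cells: 30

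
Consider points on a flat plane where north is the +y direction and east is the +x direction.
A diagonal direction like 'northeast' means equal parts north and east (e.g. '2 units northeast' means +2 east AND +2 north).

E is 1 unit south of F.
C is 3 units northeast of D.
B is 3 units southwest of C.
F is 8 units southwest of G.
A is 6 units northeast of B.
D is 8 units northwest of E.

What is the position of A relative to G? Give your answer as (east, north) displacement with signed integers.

Answer: A is at (east=-10, north=5) relative to G.

Derivation:
Place G at the origin (east=0, north=0).
  F is 8 units southwest of G: delta (east=-8, north=-8); F at (east=-8, north=-8).
  E is 1 unit south of F: delta (east=+0, north=-1); E at (east=-8, north=-9).
  D is 8 units northwest of E: delta (east=-8, north=+8); D at (east=-16, north=-1).
  C is 3 units northeast of D: delta (east=+3, north=+3); C at (east=-13, north=2).
  B is 3 units southwest of C: delta (east=-3, north=-3); B at (east=-16, north=-1).
  A is 6 units northeast of B: delta (east=+6, north=+6); A at (east=-10, north=5).
Therefore A relative to G: (east=-10, north=5).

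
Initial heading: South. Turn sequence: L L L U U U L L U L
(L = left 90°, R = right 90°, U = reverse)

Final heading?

Answer: Final heading: North

Derivation:
Start: South
  L (left (90° counter-clockwise)) -> East
  L (left (90° counter-clockwise)) -> North
  L (left (90° counter-clockwise)) -> West
  U (U-turn (180°)) -> East
  U (U-turn (180°)) -> West
  U (U-turn (180°)) -> East
  L (left (90° counter-clockwise)) -> North
  L (left (90° counter-clockwise)) -> West
  U (U-turn (180°)) -> East
  L (left (90° counter-clockwise)) -> North
Final: North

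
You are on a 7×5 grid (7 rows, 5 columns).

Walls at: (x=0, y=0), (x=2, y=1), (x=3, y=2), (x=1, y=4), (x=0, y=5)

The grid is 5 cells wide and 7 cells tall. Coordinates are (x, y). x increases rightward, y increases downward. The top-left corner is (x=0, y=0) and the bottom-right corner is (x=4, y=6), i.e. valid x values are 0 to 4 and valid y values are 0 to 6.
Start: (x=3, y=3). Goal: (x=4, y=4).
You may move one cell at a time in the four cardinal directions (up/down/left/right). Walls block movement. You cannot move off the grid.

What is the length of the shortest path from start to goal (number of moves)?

Answer: Shortest path length: 2

Derivation:
BFS from (x=3, y=3) until reaching (x=4, y=4):
  Distance 0: (x=3, y=3)
  Distance 1: (x=2, y=3), (x=4, y=3), (x=3, y=4)
  Distance 2: (x=2, y=2), (x=4, y=2), (x=1, y=3), (x=2, y=4), (x=4, y=4), (x=3, y=5)  <- goal reached here
One shortest path (2 moves): (x=3, y=3) -> (x=4, y=3) -> (x=4, y=4)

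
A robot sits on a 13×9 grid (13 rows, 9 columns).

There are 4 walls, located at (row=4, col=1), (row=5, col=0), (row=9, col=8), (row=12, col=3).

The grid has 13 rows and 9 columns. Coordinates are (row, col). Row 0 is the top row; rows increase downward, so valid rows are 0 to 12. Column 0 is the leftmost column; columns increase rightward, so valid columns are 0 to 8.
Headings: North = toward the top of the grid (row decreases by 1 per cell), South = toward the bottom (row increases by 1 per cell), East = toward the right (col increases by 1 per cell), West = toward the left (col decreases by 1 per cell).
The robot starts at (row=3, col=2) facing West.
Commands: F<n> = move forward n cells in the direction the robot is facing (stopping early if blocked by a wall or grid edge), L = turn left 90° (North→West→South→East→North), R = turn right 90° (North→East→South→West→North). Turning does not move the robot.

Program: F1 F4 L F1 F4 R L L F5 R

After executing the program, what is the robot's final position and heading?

Answer: Final position: (row=4, col=0), facing South

Derivation:
Start: (row=3, col=2), facing West
  F1: move forward 1, now at (row=3, col=1)
  F4: move forward 1/4 (blocked), now at (row=3, col=0)
  L: turn left, now facing South
  F1: move forward 1, now at (row=4, col=0)
  F4: move forward 0/4 (blocked), now at (row=4, col=0)
  R: turn right, now facing West
  L: turn left, now facing South
  L: turn left, now facing East
  F5: move forward 0/5 (blocked), now at (row=4, col=0)
  R: turn right, now facing South
Final: (row=4, col=0), facing South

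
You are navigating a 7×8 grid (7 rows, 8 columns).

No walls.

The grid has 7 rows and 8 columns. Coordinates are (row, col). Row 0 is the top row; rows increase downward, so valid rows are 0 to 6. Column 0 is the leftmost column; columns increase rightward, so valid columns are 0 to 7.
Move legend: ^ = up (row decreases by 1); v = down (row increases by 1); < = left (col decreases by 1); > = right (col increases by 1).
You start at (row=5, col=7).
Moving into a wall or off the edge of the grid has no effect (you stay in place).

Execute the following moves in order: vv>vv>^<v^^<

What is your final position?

Start: (row=5, col=7)
  v (down): (row=5, col=7) -> (row=6, col=7)
  v (down): blocked, stay at (row=6, col=7)
  > (right): blocked, stay at (row=6, col=7)
  v (down): blocked, stay at (row=6, col=7)
  v (down): blocked, stay at (row=6, col=7)
  > (right): blocked, stay at (row=6, col=7)
  ^ (up): (row=6, col=7) -> (row=5, col=7)
  < (left): (row=5, col=7) -> (row=5, col=6)
  v (down): (row=5, col=6) -> (row=6, col=6)
  ^ (up): (row=6, col=6) -> (row=5, col=6)
  ^ (up): (row=5, col=6) -> (row=4, col=6)
  < (left): (row=4, col=6) -> (row=4, col=5)
Final: (row=4, col=5)

Answer: Final position: (row=4, col=5)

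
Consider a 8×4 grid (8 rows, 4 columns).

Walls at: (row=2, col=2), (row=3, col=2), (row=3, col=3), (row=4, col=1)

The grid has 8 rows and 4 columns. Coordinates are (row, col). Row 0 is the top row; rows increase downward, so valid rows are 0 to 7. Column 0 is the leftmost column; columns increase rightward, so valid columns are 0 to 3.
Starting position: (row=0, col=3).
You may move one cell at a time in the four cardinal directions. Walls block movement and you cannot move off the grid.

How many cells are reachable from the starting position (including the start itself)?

Answer: Reachable cells: 28

Derivation:
BFS flood-fill from (row=0, col=3):
  Distance 0: (row=0, col=3)
  Distance 1: (row=0, col=2), (row=1, col=3)
  Distance 2: (row=0, col=1), (row=1, col=2), (row=2, col=3)
  Distance 3: (row=0, col=0), (row=1, col=1)
  Distance 4: (row=1, col=0), (row=2, col=1)
  Distance 5: (row=2, col=0), (row=3, col=1)
  Distance 6: (row=3, col=0)
  Distance 7: (row=4, col=0)
  Distance 8: (row=5, col=0)
  Distance 9: (row=5, col=1), (row=6, col=0)
  Distance 10: (row=5, col=2), (row=6, col=1), (row=7, col=0)
  Distance 11: (row=4, col=2), (row=5, col=3), (row=6, col=2), (row=7, col=1)
  Distance 12: (row=4, col=3), (row=6, col=3), (row=7, col=2)
  Distance 13: (row=7, col=3)
Total reachable: 28 (grid has 28 open cells total)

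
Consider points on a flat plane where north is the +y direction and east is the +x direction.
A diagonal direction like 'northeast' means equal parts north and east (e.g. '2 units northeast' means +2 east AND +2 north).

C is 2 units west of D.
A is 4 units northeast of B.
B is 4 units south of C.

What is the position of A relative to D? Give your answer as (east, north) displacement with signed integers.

Answer: A is at (east=2, north=0) relative to D.

Derivation:
Place D at the origin (east=0, north=0).
  C is 2 units west of D: delta (east=-2, north=+0); C at (east=-2, north=0).
  B is 4 units south of C: delta (east=+0, north=-4); B at (east=-2, north=-4).
  A is 4 units northeast of B: delta (east=+4, north=+4); A at (east=2, north=0).
Therefore A relative to D: (east=2, north=0).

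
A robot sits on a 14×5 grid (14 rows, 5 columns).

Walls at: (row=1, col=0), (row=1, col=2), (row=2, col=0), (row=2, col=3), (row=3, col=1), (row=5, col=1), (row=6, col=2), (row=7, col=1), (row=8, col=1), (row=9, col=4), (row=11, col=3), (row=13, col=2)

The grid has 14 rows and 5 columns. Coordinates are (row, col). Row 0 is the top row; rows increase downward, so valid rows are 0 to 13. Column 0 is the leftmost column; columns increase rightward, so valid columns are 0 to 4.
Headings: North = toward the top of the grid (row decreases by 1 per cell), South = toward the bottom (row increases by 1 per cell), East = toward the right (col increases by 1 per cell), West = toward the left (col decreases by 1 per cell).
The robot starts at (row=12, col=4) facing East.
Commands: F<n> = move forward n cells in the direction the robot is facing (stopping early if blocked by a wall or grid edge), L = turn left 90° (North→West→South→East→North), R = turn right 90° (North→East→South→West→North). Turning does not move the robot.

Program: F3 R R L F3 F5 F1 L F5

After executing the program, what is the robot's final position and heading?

Start: (row=12, col=4), facing East
  F3: move forward 0/3 (blocked), now at (row=12, col=4)
  R: turn right, now facing South
  R: turn right, now facing West
  L: turn left, now facing South
  F3: move forward 1/3 (blocked), now at (row=13, col=4)
  F5: move forward 0/5 (blocked), now at (row=13, col=4)
  F1: move forward 0/1 (blocked), now at (row=13, col=4)
  L: turn left, now facing East
  F5: move forward 0/5 (blocked), now at (row=13, col=4)
Final: (row=13, col=4), facing East

Answer: Final position: (row=13, col=4), facing East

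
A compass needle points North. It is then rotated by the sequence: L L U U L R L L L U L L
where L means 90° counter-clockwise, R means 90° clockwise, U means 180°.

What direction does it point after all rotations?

Answer: Final heading: West

Derivation:
Start: North
  L (left (90° counter-clockwise)) -> West
  L (left (90° counter-clockwise)) -> South
  U (U-turn (180°)) -> North
  U (U-turn (180°)) -> South
  L (left (90° counter-clockwise)) -> East
  R (right (90° clockwise)) -> South
  L (left (90° counter-clockwise)) -> East
  L (left (90° counter-clockwise)) -> North
  L (left (90° counter-clockwise)) -> West
  U (U-turn (180°)) -> East
  L (left (90° counter-clockwise)) -> North
  L (left (90° counter-clockwise)) -> West
Final: West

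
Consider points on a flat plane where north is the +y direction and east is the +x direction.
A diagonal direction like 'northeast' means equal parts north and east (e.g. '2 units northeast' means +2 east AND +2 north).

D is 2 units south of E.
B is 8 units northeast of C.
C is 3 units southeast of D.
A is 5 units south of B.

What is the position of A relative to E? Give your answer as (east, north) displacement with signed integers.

Place E at the origin (east=0, north=0).
  D is 2 units south of E: delta (east=+0, north=-2); D at (east=0, north=-2).
  C is 3 units southeast of D: delta (east=+3, north=-3); C at (east=3, north=-5).
  B is 8 units northeast of C: delta (east=+8, north=+8); B at (east=11, north=3).
  A is 5 units south of B: delta (east=+0, north=-5); A at (east=11, north=-2).
Therefore A relative to E: (east=11, north=-2).

Answer: A is at (east=11, north=-2) relative to E.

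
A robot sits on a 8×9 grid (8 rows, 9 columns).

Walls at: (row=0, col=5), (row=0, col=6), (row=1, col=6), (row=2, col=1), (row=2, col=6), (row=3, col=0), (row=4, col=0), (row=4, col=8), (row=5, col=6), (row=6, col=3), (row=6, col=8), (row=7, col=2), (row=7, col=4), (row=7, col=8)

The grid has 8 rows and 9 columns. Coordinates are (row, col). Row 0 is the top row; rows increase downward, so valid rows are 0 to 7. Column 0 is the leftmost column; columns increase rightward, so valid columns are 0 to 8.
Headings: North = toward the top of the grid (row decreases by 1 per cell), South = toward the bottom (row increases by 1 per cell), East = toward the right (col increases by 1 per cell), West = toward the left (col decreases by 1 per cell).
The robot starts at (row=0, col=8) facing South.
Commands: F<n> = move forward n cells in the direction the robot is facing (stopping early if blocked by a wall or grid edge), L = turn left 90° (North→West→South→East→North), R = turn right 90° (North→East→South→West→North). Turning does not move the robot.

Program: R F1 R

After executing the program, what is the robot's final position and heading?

Start: (row=0, col=8), facing South
  R: turn right, now facing West
  F1: move forward 1, now at (row=0, col=7)
  R: turn right, now facing North
Final: (row=0, col=7), facing North

Answer: Final position: (row=0, col=7), facing North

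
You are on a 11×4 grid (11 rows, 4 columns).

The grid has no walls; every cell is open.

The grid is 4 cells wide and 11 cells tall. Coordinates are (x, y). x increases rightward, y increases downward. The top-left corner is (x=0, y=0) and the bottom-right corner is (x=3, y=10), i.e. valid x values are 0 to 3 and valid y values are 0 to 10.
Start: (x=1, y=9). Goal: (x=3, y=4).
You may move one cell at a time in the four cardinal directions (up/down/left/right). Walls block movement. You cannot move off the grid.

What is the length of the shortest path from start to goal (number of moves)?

BFS from (x=1, y=9) until reaching (x=3, y=4):
  Distance 0: (x=1, y=9)
  Distance 1: (x=1, y=8), (x=0, y=9), (x=2, y=9), (x=1, y=10)
  Distance 2: (x=1, y=7), (x=0, y=8), (x=2, y=8), (x=3, y=9), (x=0, y=10), (x=2, y=10)
  Distance 3: (x=1, y=6), (x=0, y=7), (x=2, y=7), (x=3, y=8), (x=3, y=10)
  Distance 4: (x=1, y=5), (x=0, y=6), (x=2, y=6), (x=3, y=7)
  Distance 5: (x=1, y=4), (x=0, y=5), (x=2, y=5), (x=3, y=6)
  Distance 6: (x=1, y=3), (x=0, y=4), (x=2, y=4), (x=3, y=5)
  Distance 7: (x=1, y=2), (x=0, y=3), (x=2, y=3), (x=3, y=4)  <- goal reached here
One shortest path (7 moves): (x=1, y=9) -> (x=2, y=9) -> (x=3, y=9) -> (x=3, y=8) -> (x=3, y=7) -> (x=3, y=6) -> (x=3, y=5) -> (x=3, y=4)

Answer: Shortest path length: 7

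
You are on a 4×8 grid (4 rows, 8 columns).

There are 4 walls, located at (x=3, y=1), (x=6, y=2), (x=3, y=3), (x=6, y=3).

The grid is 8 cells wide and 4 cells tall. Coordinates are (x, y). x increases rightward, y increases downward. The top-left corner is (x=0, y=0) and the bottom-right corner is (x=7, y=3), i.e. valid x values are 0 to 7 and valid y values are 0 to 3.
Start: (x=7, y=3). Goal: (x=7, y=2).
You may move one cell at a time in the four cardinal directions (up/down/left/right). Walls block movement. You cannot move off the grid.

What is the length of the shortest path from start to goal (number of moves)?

BFS from (x=7, y=3) until reaching (x=7, y=2):
  Distance 0: (x=7, y=3)
  Distance 1: (x=7, y=2)  <- goal reached here
One shortest path (1 moves): (x=7, y=3) -> (x=7, y=2)

Answer: Shortest path length: 1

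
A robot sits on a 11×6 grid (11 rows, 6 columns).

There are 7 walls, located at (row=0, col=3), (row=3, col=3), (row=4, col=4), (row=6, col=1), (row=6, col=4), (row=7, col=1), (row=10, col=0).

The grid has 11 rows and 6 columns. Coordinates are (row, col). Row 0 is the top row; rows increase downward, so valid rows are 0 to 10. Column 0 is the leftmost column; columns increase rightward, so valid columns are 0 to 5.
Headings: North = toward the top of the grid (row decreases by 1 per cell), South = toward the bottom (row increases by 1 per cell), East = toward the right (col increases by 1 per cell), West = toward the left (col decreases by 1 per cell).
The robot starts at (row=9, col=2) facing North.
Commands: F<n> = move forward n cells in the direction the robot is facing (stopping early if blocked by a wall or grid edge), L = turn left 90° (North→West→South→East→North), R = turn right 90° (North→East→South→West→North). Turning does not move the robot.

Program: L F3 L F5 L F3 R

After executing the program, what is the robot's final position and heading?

Start: (row=9, col=2), facing North
  L: turn left, now facing West
  F3: move forward 2/3 (blocked), now at (row=9, col=0)
  L: turn left, now facing South
  F5: move forward 0/5 (blocked), now at (row=9, col=0)
  L: turn left, now facing East
  F3: move forward 3, now at (row=9, col=3)
  R: turn right, now facing South
Final: (row=9, col=3), facing South

Answer: Final position: (row=9, col=3), facing South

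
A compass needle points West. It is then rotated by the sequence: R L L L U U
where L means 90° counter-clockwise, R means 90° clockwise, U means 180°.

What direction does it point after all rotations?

Answer: Final heading: East

Derivation:
Start: West
  R (right (90° clockwise)) -> North
  L (left (90° counter-clockwise)) -> West
  L (left (90° counter-clockwise)) -> South
  L (left (90° counter-clockwise)) -> East
  U (U-turn (180°)) -> West
  U (U-turn (180°)) -> East
Final: East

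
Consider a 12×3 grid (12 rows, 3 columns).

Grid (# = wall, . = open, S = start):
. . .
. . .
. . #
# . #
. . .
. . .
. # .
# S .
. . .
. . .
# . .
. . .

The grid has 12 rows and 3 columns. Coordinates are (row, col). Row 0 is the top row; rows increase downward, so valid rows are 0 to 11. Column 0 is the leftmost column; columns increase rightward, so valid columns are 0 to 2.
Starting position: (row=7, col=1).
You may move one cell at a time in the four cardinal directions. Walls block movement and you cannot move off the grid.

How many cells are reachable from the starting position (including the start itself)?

Answer: Reachable cells: 30

Derivation:
BFS flood-fill from (row=7, col=1):
  Distance 0: (row=7, col=1)
  Distance 1: (row=7, col=2), (row=8, col=1)
  Distance 2: (row=6, col=2), (row=8, col=0), (row=8, col=2), (row=9, col=1)
  Distance 3: (row=5, col=2), (row=9, col=0), (row=9, col=2), (row=10, col=1)
  Distance 4: (row=4, col=2), (row=5, col=1), (row=10, col=2), (row=11, col=1)
  Distance 5: (row=4, col=1), (row=5, col=0), (row=11, col=0), (row=11, col=2)
  Distance 6: (row=3, col=1), (row=4, col=0), (row=6, col=0)
  Distance 7: (row=2, col=1)
  Distance 8: (row=1, col=1), (row=2, col=0)
  Distance 9: (row=0, col=1), (row=1, col=0), (row=1, col=2)
  Distance 10: (row=0, col=0), (row=0, col=2)
Total reachable: 30 (grid has 30 open cells total)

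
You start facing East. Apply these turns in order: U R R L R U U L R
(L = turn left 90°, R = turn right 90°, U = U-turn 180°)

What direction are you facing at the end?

Start: East
  U (U-turn (180°)) -> West
  R (right (90° clockwise)) -> North
  R (right (90° clockwise)) -> East
  L (left (90° counter-clockwise)) -> North
  R (right (90° clockwise)) -> East
  U (U-turn (180°)) -> West
  U (U-turn (180°)) -> East
  L (left (90° counter-clockwise)) -> North
  R (right (90° clockwise)) -> East
Final: East

Answer: Final heading: East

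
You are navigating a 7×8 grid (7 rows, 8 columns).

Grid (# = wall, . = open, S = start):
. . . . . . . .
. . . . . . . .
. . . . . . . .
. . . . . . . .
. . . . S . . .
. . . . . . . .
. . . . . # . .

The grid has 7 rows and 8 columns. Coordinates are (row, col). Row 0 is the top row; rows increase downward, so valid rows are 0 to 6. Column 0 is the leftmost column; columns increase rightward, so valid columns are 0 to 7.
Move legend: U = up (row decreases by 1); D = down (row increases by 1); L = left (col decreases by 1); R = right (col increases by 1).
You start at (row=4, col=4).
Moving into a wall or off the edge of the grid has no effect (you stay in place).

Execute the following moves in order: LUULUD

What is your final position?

Start: (row=4, col=4)
  L (left): (row=4, col=4) -> (row=4, col=3)
  U (up): (row=4, col=3) -> (row=3, col=3)
  U (up): (row=3, col=3) -> (row=2, col=3)
  L (left): (row=2, col=3) -> (row=2, col=2)
  U (up): (row=2, col=2) -> (row=1, col=2)
  D (down): (row=1, col=2) -> (row=2, col=2)
Final: (row=2, col=2)

Answer: Final position: (row=2, col=2)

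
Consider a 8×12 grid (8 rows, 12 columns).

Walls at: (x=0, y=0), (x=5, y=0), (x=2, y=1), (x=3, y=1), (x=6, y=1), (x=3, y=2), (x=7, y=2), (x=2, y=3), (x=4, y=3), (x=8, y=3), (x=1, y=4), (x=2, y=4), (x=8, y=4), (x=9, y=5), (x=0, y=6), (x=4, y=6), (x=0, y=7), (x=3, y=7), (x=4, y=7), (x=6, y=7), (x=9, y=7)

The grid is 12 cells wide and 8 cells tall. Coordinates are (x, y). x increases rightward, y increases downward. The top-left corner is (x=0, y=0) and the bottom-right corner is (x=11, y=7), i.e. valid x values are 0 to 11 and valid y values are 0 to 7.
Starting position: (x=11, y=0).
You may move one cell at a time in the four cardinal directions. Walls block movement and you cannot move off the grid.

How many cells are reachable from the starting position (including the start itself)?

BFS flood-fill from (x=11, y=0):
  Distance 0: (x=11, y=0)
  Distance 1: (x=10, y=0), (x=11, y=1)
  Distance 2: (x=9, y=0), (x=10, y=1), (x=11, y=2)
  Distance 3: (x=8, y=0), (x=9, y=1), (x=10, y=2), (x=11, y=3)
  Distance 4: (x=7, y=0), (x=8, y=1), (x=9, y=2), (x=10, y=3), (x=11, y=4)
  Distance 5: (x=6, y=0), (x=7, y=1), (x=8, y=2), (x=9, y=3), (x=10, y=4), (x=11, y=5)
  Distance 6: (x=9, y=4), (x=10, y=5), (x=11, y=6)
  Distance 7: (x=10, y=6), (x=11, y=7)
  Distance 8: (x=9, y=6), (x=10, y=7)
  Distance 9: (x=8, y=6)
  Distance 10: (x=8, y=5), (x=7, y=6), (x=8, y=7)
  Distance 11: (x=7, y=5), (x=6, y=6), (x=7, y=7)
  Distance 12: (x=7, y=4), (x=6, y=5), (x=5, y=6)
  Distance 13: (x=7, y=3), (x=6, y=4), (x=5, y=5), (x=5, y=7)
  Distance 14: (x=6, y=3), (x=5, y=4), (x=4, y=5)
  Distance 15: (x=6, y=2), (x=5, y=3), (x=4, y=4), (x=3, y=5)
  Distance 16: (x=5, y=2), (x=3, y=4), (x=2, y=5), (x=3, y=6)
  Distance 17: (x=5, y=1), (x=4, y=2), (x=3, y=3), (x=1, y=5), (x=2, y=6)
  Distance 18: (x=4, y=1), (x=0, y=5), (x=1, y=6), (x=2, y=7)
  Distance 19: (x=4, y=0), (x=0, y=4), (x=1, y=7)
  Distance 20: (x=3, y=0), (x=0, y=3)
  Distance 21: (x=2, y=0), (x=0, y=2), (x=1, y=3)
  Distance 22: (x=1, y=0), (x=0, y=1), (x=1, y=2)
  Distance 23: (x=1, y=1), (x=2, y=2)
Total reachable: 75 (grid has 75 open cells total)

Answer: Reachable cells: 75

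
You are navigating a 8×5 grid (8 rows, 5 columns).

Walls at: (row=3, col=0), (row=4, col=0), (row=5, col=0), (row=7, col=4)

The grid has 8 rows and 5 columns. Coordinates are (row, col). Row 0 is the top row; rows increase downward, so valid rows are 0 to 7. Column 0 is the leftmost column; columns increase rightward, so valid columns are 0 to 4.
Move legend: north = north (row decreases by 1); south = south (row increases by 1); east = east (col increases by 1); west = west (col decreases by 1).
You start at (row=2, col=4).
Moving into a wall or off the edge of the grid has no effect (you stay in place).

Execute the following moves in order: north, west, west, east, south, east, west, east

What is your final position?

Answer: Final position: (row=2, col=4)

Derivation:
Start: (row=2, col=4)
  north (north): (row=2, col=4) -> (row=1, col=4)
  west (west): (row=1, col=4) -> (row=1, col=3)
  west (west): (row=1, col=3) -> (row=1, col=2)
  east (east): (row=1, col=2) -> (row=1, col=3)
  south (south): (row=1, col=3) -> (row=2, col=3)
  east (east): (row=2, col=3) -> (row=2, col=4)
  west (west): (row=2, col=4) -> (row=2, col=3)
  east (east): (row=2, col=3) -> (row=2, col=4)
Final: (row=2, col=4)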